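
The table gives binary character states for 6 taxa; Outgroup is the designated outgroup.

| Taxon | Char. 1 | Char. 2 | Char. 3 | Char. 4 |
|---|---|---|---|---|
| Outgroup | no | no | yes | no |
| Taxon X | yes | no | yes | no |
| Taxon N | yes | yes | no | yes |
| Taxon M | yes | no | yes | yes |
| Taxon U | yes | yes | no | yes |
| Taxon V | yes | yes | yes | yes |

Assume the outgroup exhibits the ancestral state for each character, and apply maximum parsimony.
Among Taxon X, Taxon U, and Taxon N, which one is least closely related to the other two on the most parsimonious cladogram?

Taxon X

Character polarity is set by the outgroup: the derived state is whichever differs from the outgroup's state, so for Char. 3 the derived state is 'no', and for the remaining characters it is 'yes'.
All ingroup taxa share the derived state 'yes' for Char. 1; it defines the ingroup but does not resolve relationships within it.
Only Taxon N, Taxon U, and Taxon V show the derived state 'yes' for Char. 2, supporting them as a clade.
Only Taxon N and Taxon U show the derived state 'no' for Char. 3, supporting them as a clade.
Only Taxon M, Taxon N, Taxon U, and Taxon V show the derived state 'yes' for Char. 4, supporting them as a clade.
Most parsimonious ingroup topology: (Taxon X,(((Taxon N,Taxon U),Taxon V),Taxon M)).
Taxon N and Taxon U share a more recent common ancestor with each other than either does with Taxon X, so Taxon X is the least closely related of the three.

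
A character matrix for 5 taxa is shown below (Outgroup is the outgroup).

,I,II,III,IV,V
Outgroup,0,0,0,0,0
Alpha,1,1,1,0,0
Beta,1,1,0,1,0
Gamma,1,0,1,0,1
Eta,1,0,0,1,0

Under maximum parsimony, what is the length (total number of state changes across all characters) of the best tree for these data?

6

The outgroup has state '0' for every character, so '1' is the derived state throughout.
I (derived state '1') is shared by all ingroup taxa — unites the whole ingroup.
II groups Alpha and Beta, which is incompatible with the clades supported by the remaining characters; treating it as convergent (homoplasy) costs fewer steps than any alternative tree.
III: derived state '1' in Alpha and Gamma only — synapomorphy for {Alpha, Gamma}.
IV (derived state '1') is shared by Beta and Eta — a synapomorphy uniting that clade.
V (derived state '1') is unique to Gamma (autapomorphy; uninformative for grouping).
Most parsimonious ingroup topology: ((Alpha,Gamma),(Beta,Eta)).
Changes per character on this tree: I: 1; II: 2; III: 1; IV: 1; V: 1.
Total = 6.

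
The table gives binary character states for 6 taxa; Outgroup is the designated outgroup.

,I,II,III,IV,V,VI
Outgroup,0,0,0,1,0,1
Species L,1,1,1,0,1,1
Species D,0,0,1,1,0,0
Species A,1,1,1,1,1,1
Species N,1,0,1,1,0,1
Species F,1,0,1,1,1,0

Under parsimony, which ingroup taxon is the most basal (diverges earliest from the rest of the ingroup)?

Species D

Character polarity is set by the outgroup: the derived state is whichever differs from the outgroup's state, so for IV, VI the derived state is '0', and for the remaining characters it is '1'.
Only Species A, Species F, Species L, and Species N show the derived state '1' for I, supporting them as a clade.
II (derived state '1') is shared by Species A and Species L — a synapomorphy uniting that clade.
III (derived state '1') is shared by all ingroup taxa — unites the whole ingroup.
IV: derived state '0' in Species L only — an autapomorphy, so it tells us nothing about relationships among taxa.
V: derived state '1' in Species A, Species F, and Species L only — synapomorphy for {Species A, Species F, Species L}.
VI (state '0') occurs in Species D and Species F but conflicts with the nesting implied by the other characters — most parsimoniously interpreted as homoplasy.
Most parsimonious ingroup topology: ((((Species L,Species A),Species F),Species N),Species D).
Species D is sister to the clade containing all other ingroup taxa, so it is the earliest-diverging (most basal) ingroup lineage.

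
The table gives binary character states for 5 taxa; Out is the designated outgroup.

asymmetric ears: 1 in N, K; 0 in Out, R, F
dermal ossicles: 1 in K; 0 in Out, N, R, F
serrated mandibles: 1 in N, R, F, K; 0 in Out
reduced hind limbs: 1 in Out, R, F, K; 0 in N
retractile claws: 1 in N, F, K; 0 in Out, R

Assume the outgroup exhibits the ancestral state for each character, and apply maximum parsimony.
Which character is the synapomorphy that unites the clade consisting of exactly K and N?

Character polarity is set by the outgroup: the derived state is whichever differs from the outgroup's state, so for reduced hind limbs the derived state is '0', and for the remaining characters it is '1'.
Only K and N show the derived state '1' for asymmetric ears, supporting them as a clade.
dermal ossicles (derived state '1') is unique to K (autapomorphy; uninformative for grouping).
serrated mandibles (derived state '1') is shared by all ingroup taxa — unites the whole ingroup.
reduced hind limbs: derived state '0' in N only — an autapomorphy, so it tells us nothing about relationships among taxa.
Only F, K, and N show the derived state '1' for retractile claws, supporting them as a clade.
Most parsimonious ingroup topology: (((N,K),F),R).
The clade {K, N} is supported by asymmetric ears: its derived state '1' occurs in exactly those taxa and in no other taxon (including the outgroup).

asymmetric ears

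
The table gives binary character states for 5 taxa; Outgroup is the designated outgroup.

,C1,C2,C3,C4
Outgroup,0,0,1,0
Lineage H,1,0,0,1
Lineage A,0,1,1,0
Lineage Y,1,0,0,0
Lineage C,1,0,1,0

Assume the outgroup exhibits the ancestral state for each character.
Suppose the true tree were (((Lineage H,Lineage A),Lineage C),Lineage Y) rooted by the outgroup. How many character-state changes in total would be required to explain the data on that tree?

Map each character onto (((Lineage H,Lineage A),Lineage C),Lineage Y) (rooted by Outgroup) and count the minimum state changes it requires (Fitch parsimony):
C1: 2; C2: 1; C3: 2; C4: 1.
Total tree length = 6.

6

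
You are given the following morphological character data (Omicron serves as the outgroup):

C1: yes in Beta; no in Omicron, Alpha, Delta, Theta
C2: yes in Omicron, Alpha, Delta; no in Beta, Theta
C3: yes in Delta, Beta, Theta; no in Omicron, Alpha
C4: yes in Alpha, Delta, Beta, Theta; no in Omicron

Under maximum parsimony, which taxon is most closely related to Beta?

Theta

Character polarity is set by the outgroup: the derived state is whichever differs from the outgroup's state, so for C2 the derived state is 'no', and for the remaining characters it is 'yes'.
C1: derived state 'yes' in Beta only — an autapomorphy, so it tells us nothing about relationships among taxa.
C2 (derived state 'no') is shared by Beta and Theta — a synapomorphy uniting that clade.
C3 (derived state 'yes') is shared by Beta, Delta, and Theta — a synapomorphy uniting that clade.
All ingroup taxa share the derived state 'yes' for C4; it defines the ingroup but does not resolve relationships within it.
Most parsimonious ingroup topology: (Alpha,(Delta,(Beta,Theta))).
Beta and Theta form a cherry on this tree, so they are sister taxa.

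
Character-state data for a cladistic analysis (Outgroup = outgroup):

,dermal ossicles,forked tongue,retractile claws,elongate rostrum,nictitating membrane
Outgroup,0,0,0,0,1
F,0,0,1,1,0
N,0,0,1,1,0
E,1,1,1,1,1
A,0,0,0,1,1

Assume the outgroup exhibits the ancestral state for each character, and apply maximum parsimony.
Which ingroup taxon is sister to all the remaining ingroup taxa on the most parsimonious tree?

A

Character polarity is set by the outgroup: the derived state is whichever differs from the outgroup's state, so for nictitating membrane the derived state is '0', and for the remaining characters it is '1'.
dermal ossicles: derived state '1' in E only — an autapomorphy, so it tells us nothing about relationships among taxa.
forked tongue (derived state '1') is unique to E (autapomorphy; uninformative for grouping).
Only E, F, and N show the derived state '1' for retractile claws, supporting them as a clade.
All ingroup taxa share the derived state '1' for elongate rostrum; it defines the ingroup but does not resolve relationships within it.
nictitating membrane (derived state '0') is shared by F and N — a synapomorphy uniting that clade.
Most parsimonious ingroup topology: (((F,N),E),A).
A is sister to the clade containing all other ingroup taxa, so it is the earliest-diverging (most basal) ingroup lineage.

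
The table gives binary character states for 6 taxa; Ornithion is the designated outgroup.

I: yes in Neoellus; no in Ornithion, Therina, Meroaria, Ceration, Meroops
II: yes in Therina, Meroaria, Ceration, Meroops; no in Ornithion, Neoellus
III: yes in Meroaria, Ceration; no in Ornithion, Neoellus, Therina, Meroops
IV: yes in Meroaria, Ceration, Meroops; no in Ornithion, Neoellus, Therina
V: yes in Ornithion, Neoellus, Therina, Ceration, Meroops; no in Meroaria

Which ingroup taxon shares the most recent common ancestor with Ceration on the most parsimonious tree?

Meroaria

Character polarity is set by the outgroup: the derived state is whichever differs from the outgroup's state, so for V the derived state is 'no', and for the remaining characters it is 'yes'.
I: derived state 'yes' in Neoellus only — an autapomorphy, so it tells us nothing about relationships among taxa.
Only Ceration, Meroaria, Meroops, and Therina show the derived state 'yes' for II, supporting them as a clade.
III: derived state 'yes' in Ceration and Meroaria only — synapomorphy for {Ceration, Meroaria}.
IV: derived state 'yes' in Ceration, Meroaria, and Meroops only — synapomorphy for {Ceration, Meroaria, Meroops}.
V: derived state 'no' in Meroaria only — an autapomorphy, so it tells us nothing about relationships among taxa.
Most parsimonious ingroup topology: (Neoellus,(Therina,((Meroaria,Ceration),Meroops))).
Ceration and Meroaria form a cherry on this tree, so they are sister taxa.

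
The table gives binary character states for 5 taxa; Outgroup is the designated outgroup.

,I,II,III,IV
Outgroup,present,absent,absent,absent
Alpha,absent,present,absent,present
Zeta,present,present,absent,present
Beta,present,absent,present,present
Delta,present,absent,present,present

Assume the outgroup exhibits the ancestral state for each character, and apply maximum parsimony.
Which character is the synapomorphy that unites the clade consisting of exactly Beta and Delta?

III

Character polarity is set by the outgroup: the derived state is whichever differs from the outgroup's state, so for I the derived state is 'absent', and for the remaining characters it is 'present'.
I (derived state 'absent') is unique to Alpha (autapomorphy; uninformative for grouping).
Only Alpha and Zeta show the derived state 'present' for II, supporting them as a clade.
Only Beta and Delta show the derived state 'present' for III, supporting them as a clade.
All ingroup taxa share the derived state 'present' for IV; it defines the ingroup but does not resolve relationships within it.
Most parsimonious ingroup topology: ((Alpha,Zeta),(Beta,Delta)).
The clade {Beta, Delta} is supported by III: its derived state 'present' occurs in exactly those taxa and in no other taxon (including the outgroup).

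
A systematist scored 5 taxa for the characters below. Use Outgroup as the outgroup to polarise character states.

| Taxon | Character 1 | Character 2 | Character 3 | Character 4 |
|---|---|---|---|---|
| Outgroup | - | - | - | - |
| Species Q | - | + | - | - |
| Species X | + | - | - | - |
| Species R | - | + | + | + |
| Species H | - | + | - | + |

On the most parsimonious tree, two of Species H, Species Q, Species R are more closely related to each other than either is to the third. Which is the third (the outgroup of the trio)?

Species Q

The outgroup has state '-' for every character, so '+' is the derived state throughout.
Character 1: derived state '+' in Species X only — an autapomorphy, so it tells us nothing about relationships among taxa.
Character 2 (derived state '+') is shared by Species H, Species Q, and Species R — a synapomorphy uniting that clade.
Character 3: derived state '+' in Species R only — an autapomorphy, so it tells us nothing about relationships among taxa.
Character 4 (derived state '+') is shared by Species H and Species R — a synapomorphy uniting that clade.
Most parsimonious ingroup topology: ((Species Q,(Species R,Species H)),Species X).
Species H and Species R share a more recent common ancestor with each other than either does with Species Q, so Species Q is the least closely related of the three.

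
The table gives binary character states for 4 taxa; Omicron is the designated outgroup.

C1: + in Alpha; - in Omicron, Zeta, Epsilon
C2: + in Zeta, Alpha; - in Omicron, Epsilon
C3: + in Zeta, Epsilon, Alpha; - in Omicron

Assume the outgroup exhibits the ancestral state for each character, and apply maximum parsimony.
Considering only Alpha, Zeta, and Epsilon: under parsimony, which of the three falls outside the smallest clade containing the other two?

The outgroup has state '-' for every character, so '+' is the derived state throughout.
C1 (derived state '+') is unique to Alpha (autapomorphy; uninformative for grouping).
Only Alpha and Zeta show the derived state '+' for C2, supporting them as a clade.
All ingroup taxa share the derived state '+' for C3; it defines the ingroup but does not resolve relationships within it.
Most parsimonious ingroup topology: ((Zeta,Alpha),Epsilon).
Zeta and Alpha share a more recent common ancestor with each other than either does with Epsilon, so Epsilon is the least closely related of the three.

Epsilon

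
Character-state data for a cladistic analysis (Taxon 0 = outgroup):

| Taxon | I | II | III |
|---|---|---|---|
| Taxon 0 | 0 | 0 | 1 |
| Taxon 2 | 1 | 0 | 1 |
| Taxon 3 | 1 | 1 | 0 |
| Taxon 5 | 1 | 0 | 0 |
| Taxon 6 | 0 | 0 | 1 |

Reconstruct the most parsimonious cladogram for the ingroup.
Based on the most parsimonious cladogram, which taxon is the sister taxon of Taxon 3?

Character polarity is set by the outgroup: the derived state is whichever differs from the outgroup's state, so for III the derived state is '0', and for the remaining characters it is '1'.
I: derived state '1' in Taxon 2, Taxon 3, and Taxon 5 only — synapomorphy for {Taxon 2, Taxon 3, Taxon 5}.
II (derived state '1') is unique to Taxon 3 (autapomorphy; uninformative for grouping).
III: derived state '0' in Taxon 3 and Taxon 5 only — synapomorphy for {Taxon 3, Taxon 5}.
Most parsimonious ingroup topology: ((Taxon 2,(Taxon 3,Taxon 5)),Taxon 6).
Taxon 3 and Taxon 5 form a cherry on this tree, so they are sister taxa.

Taxon 5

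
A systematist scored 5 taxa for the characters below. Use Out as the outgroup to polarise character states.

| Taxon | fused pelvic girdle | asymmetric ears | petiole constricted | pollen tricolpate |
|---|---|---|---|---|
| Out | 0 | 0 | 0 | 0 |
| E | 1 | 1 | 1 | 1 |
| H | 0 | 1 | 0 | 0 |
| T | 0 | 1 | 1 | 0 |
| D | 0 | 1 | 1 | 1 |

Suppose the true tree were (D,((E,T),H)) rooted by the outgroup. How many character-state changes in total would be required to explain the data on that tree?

6

Map each character onto (D,((E,T),H)) (rooted by Out) and count the minimum state changes it requires (Fitch parsimony):
fused pelvic girdle: 1; asymmetric ears: 1; petiole constricted: 2; pollen tricolpate: 2.
Total tree length = 6.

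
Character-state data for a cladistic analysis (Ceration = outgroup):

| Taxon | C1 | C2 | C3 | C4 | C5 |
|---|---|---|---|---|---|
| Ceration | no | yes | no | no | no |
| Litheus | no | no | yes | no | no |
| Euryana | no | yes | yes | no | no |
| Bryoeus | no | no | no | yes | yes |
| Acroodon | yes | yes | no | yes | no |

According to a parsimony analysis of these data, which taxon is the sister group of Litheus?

Euryana

Character polarity is set by the outgroup: the derived state is whichever differs from the outgroup's state, so for C2 the derived state is 'no', and for the remaining characters it is 'yes'.
C1 (derived state 'yes') is unique to Acroodon (autapomorphy; uninformative for grouping).
C2 groups Bryoeus and Litheus, which is incompatible with the clades supported by the remaining characters; treating it as convergent (homoplasy) costs fewer steps than any alternative tree.
Only Euryana and Litheus show the derived state 'yes' for C3, supporting them as a clade.
Only Acroodon and Bryoeus show the derived state 'yes' for C4, supporting them as a clade.
C5: derived state 'yes' in Bryoeus only — an autapomorphy, so it tells us nothing about relationships among taxa.
Most parsimonious ingroup topology: ((Litheus,Euryana),(Bryoeus,Acroodon)).
Litheus and Euryana form a cherry on this tree, so they are sister taxa.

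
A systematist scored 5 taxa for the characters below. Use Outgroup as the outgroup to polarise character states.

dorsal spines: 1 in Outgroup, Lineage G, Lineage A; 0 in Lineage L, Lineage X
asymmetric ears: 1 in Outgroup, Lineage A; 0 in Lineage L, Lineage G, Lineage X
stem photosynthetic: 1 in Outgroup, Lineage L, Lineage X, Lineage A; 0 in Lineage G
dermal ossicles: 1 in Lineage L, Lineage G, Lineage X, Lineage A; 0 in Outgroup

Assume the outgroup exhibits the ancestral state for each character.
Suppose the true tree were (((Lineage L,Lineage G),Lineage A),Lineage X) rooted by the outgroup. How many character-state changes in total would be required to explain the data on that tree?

Map each character onto (((Lineage L,Lineage G),Lineage A),Lineage X) (rooted by Outgroup) and count the minimum state changes it requires (Fitch parsimony):
dorsal spines: 2; asymmetric ears: 2; stem photosynthetic: 1; dermal ossicles: 1.
Total tree length = 6.

6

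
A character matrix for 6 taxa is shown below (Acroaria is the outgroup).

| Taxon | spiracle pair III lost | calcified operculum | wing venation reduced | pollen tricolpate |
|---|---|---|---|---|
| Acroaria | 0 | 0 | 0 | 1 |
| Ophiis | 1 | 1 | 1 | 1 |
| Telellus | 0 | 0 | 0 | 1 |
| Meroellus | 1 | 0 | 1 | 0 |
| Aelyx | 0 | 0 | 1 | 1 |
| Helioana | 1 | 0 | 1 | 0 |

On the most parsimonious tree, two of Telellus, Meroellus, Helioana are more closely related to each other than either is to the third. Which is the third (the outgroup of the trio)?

Telellus

Character polarity is set by the outgroup: the derived state is whichever differs from the outgroup's state, so for pollen tricolpate the derived state is '0', and for the remaining characters it is '1'.
spiracle pair III lost (derived state '1') is shared by Helioana, Meroellus, and Ophiis — a synapomorphy uniting that clade.
calcified operculum (derived state '1') is unique to Ophiis (autapomorphy; uninformative for grouping).
wing venation reduced: derived state '1' in Aelyx, Helioana, Meroellus, and Ophiis only — synapomorphy for {Aelyx, Helioana, Meroellus, Ophiis}.
pollen tricolpate (derived state '0') is shared by Helioana and Meroellus — a synapomorphy uniting that clade.
Most parsimonious ingroup topology: ((((Helioana,Meroellus),Ophiis),Aelyx),Telellus).
Helioana and Meroellus share a more recent common ancestor with each other than either does with Telellus, so Telellus is the least closely related of the three.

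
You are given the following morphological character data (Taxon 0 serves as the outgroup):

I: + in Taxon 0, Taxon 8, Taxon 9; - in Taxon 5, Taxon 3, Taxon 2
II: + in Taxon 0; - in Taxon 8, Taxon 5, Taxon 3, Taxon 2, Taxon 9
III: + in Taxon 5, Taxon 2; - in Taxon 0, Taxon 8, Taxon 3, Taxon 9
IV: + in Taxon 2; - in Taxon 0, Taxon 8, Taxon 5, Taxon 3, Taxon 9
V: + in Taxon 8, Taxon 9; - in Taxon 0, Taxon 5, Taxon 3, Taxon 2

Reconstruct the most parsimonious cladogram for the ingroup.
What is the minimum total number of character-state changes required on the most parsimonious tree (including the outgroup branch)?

5

Character polarity is set by the outgroup: the derived state is whichever differs from the outgroup's state, so for I, II the derived state is '-', and for the remaining characters it is '+'.
Only Taxon 2, Taxon 3, and Taxon 5 show the derived state '-' for I, supporting them as a clade.
II (derived state '-') is shared by all ingroup taxa — unites the whole ingroup.
Only Taxon 2 and Taxon 5 show the derived state '+' for III, supporting them as a clade.
IV (derived state '+') is unique to Taxon 2 (autapomorphy; uninformative for grouping).
Only Taxon 8 and Taxon 9 show the derived state '+' for V, supporting them as a clade.
Most parsimonious ingroup topology: ((Taxon 8,Taxon 9),((Taxon 5,Taxon 2),Taxon 3)).
Changes per character on this tree: I: 1; II: 1; III: 1; IV: 1; V: 1.
Total = 5.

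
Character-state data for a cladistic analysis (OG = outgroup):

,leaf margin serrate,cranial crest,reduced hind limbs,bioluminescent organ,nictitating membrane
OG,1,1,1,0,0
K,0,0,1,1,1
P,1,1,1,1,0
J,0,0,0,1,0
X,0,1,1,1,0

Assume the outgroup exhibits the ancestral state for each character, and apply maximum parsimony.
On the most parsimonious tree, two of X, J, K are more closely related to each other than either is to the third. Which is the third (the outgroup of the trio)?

Character polarity is set by the outgroup: the derived state is whichever differs from the outgroup's state, so for leaf margin serrate, cranial crest, reduced hind limbs the derived state is '0', and for the remaining characters it is '1'.
leaf margin serrate: derived state '0' in J, K, and X only — synapomorphy for {J, K, X}.
cranial crest: derived state '0' in J and K only — synapomorphy for {J, K}.
reduced hind limbs: derived state '0' in J only — an autapomorphy, so it tells us nothing about relationships among taxa.
All ingroup taxa share the derived state '1' for bioluminescent organ; it defines the ingroup but does not resolve relationships within it.
nictitating membrane: derived state '1' in K only — an autapomorphy, so it tells us nothing about relationships among taxa.
Most parsimonious ingroup topology: (((K,J),X),P).
K and J share a more recent common ancestor with each other than either does with X, so X is the least closely related of the three.

X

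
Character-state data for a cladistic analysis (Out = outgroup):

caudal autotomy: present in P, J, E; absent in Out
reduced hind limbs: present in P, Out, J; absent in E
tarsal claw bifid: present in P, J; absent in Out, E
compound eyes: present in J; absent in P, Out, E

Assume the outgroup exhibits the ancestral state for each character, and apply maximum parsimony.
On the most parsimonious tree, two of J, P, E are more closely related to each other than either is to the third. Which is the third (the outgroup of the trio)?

Character polarity is set by the outgroup: the derived state is whichever differs from the outgroup's state, so for reduced hind limbs the derived state is 'absent', and for the remaining characters it is 'present'.
caudal autotomy (derived state 'present') is shared by all ingroup taxa — unites the whole ingroup.
reduced hind limbs (derived state 'absent') is unique to E (autapomorphy; uninformative for grouping).
tarsal claw bifid (derived state 'present') is shared by J and P — a synapomorphy uniting that clade.
compound eyes (derived state 'present') is unique to J (autapomorphy; uninformative for grouping).
Most parsimonious ingroup topology: (E,(J,P)).
J and P share a more recent common ancestor with each other than either does with E, so E is the least closely related of the three.

E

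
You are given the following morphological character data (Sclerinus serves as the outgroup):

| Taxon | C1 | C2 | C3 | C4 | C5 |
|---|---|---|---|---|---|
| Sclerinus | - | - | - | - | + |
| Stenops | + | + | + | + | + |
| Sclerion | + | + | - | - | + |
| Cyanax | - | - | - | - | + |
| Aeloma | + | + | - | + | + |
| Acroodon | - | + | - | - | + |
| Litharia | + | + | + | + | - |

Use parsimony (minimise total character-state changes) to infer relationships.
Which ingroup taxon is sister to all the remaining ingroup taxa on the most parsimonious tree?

Character polarity is set by the outgroup: the derived state is whichever differs from the outgroup's state, so for C5 the derived state is '-', and for the remaining characters it is '+'.
C1 (derived state '+') is shared by Aeloma, Litharia, Sclerion, and Stenops — a synapomorphy uniting that clade.
C2: derived state '+' in Acroodon, Aeloma, Litharia, Sclerion, and Stenops only — synapomorphy for {Acroodon, Aeloma, Litharia, Sclerion, Stenops}.
C3 (derived state '+') is shared by Litharia and Stenops — a synapomorphy uniting that clade.
C4: derived state '+' in Aeloma, Litharia, and Stenops only — synapomorphy for {Aeloma, Litharia, Stenops}.
C5 (derived state '-') is unique to Litharia (autapomorphy; uninformative for grouping).
Most parsimonious ingroup topology: (((((Stenops,Litharia),Aeloma),Sclerion),Acroodon),Cyanax).
Cyanax is sister to the clade containing all other ingroup taxa, so it is the earliest-diverging (most basal) ingroup lineage.

Cyanax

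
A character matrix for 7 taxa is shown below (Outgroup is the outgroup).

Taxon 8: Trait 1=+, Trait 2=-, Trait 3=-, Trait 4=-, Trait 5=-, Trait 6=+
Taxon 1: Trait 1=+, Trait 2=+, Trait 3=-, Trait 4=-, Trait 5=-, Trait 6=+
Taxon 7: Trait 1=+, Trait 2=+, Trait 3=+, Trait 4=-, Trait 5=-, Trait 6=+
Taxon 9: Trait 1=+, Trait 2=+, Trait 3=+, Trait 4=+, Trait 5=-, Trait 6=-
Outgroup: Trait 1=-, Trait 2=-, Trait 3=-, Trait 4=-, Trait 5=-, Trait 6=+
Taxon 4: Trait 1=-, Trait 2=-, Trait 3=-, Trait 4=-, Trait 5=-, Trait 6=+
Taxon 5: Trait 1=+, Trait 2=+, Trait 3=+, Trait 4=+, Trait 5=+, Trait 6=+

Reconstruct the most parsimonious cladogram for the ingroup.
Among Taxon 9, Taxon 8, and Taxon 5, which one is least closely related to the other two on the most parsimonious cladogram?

Taxon 8

Character polarity is set by the outgroup: the derived state is whichever differs from the outgroup's state, so for Trait 6 the derived state is '-', and for the remaining characters it is '+'.
Trait 1: derived state '+' in Taxon 1, Taxon 5, Taxon 7, Taxon 8, and Taxon 9 only — synapomorphy for {Taxon 1, Taxon 5, Taxon 7, Taxon 8, Taxon 9}.
Only Taxon 1, Taxon 5, Taxon 7, and Taxon 9 show the derived state '+' for Trait 2, supporting them as a clade.
Trait 3: derived state '+' in Taxon 5, Taxon 7, and Taxon 9 only — synapomorphy for {Taxon 5, Taxon 7, Taxon 9}.
Trait 4 (derived state '+') is shared by Taxon 5 and Taxon 9 — a synapomorphy uniting that clade.
Trait 5 (derived state '+') is unique to Taxon 5 (autapomorphy; uninformative for grouping).
Trait 6 (derived state '-') is unique to Taxon 9 (autapomorphy; uninformative for grouping).
Most parsimonious ingroup topology: ((((Taxon 7,(Taxon 5,Taxon 9)),Taxon 1),Taxon 8),Taxon 4).
Taxon 5 and Taxon 9 share a more recent common ancestor with each other than either does with Taxon 8, so Taxon 8 is the least closely related of the three.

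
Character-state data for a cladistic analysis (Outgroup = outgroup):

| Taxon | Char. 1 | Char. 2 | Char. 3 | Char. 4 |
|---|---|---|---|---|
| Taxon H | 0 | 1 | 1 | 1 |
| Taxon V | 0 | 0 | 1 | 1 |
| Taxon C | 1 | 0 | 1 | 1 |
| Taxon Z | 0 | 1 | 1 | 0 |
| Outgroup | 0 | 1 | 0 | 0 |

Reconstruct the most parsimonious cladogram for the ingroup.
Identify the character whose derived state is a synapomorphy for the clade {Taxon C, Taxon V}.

Character polarity is set by the outgroup: the derived state is whichever differs from the outgroup's state, so for Char. 2 the derived state is '0', and for the remaining characters it is '1'.
Char. 1 (derived state '1') is unique to Taxon C (autapomorphy; uninformative for grouping).
Char. 2: derived state '0' in Taxon C and Taxon V only — synapomorphy for {Taxon C, Taxon V}.
Char. 3 (derived state '1') is shared by all ingroup taxa — unites the whole ingroup.
Char. 4 (derived state '1') is shared by Taxon C, Taxon H, and Taxon V — a synapomorphy uniting that clade.
Most parsimonious ingroup topology: ((Taxon H,(Taxon C,Taxon V)),Taxon Z).
The clade {Taxon C, Taxon V} is supported by Char. 2: its derived state '0' occurs in exactly those taxa and in no other taxon (including the outgroup).

Char. 2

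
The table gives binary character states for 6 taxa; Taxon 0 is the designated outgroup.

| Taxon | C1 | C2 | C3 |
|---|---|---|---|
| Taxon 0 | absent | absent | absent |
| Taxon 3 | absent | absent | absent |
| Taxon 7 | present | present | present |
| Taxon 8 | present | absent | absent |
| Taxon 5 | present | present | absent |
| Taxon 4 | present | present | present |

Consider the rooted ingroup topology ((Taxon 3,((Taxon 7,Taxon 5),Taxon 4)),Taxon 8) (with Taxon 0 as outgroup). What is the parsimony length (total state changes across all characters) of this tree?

5

Map each character onto ((Taxon 3,((Taxon 7,Taxon 5),Taxon 4)),Taxon 8) (rooted by Taxon 0) and count the minimum state changes it requires (Fitch parsimony):
C1: 2; C2: 1; C3: 2.
Total tree length = 5.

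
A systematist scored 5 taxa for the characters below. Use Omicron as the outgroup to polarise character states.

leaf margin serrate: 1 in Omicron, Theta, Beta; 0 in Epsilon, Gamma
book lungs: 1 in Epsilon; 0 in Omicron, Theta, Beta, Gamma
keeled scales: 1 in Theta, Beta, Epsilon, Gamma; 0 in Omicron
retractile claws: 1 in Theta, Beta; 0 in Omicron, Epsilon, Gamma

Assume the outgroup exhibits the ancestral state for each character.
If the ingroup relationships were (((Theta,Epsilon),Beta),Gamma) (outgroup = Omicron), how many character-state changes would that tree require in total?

Map each character onto (((Theta,Epsilon),Beta),Gamma) (rooted by Omicron) and count the minimum state changes it requires (Fitch parsimony):
leaf margin serrate: 2; book lungs: 1; keeled scales: 1; retractile claws: 2.
Total tree length = 6.

6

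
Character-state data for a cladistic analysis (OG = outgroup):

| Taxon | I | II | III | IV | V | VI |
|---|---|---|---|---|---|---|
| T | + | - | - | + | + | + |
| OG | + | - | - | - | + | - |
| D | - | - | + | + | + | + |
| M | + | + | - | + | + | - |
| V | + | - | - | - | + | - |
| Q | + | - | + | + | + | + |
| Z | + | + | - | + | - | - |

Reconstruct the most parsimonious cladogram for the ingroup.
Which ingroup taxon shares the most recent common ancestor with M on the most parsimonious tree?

Character polarity is set by the outgroup: the derived state is whichever differs from the outgroup's state, so for I, V the derived state is '-', and for the remaining characters it is '+'.
I: derived state '-' in D only — an autapomorphy, so it tells us nothing about relationships among taxa.
II (derived state '+') is shared by M and Z — a synapomorphy uniting that clade.
III: derived state '+' in D and Q only — synapomorphy for {D, Q}.
IV (derived state '+') is shared by D, M, Q, T, and Z — a synapomorphy uniting that clade.
V (derived state '-') is unique to Z (autapomorphy; uninformative for grouping).
Only D, Q, and T show the derived state '+' for VI, supporting them as a clade.
Most parsimonious ingroup topology: ((((Q,D),T),(Z,M)),V).
M and Z form a cherry on this tree, so they are sister taxa.

Z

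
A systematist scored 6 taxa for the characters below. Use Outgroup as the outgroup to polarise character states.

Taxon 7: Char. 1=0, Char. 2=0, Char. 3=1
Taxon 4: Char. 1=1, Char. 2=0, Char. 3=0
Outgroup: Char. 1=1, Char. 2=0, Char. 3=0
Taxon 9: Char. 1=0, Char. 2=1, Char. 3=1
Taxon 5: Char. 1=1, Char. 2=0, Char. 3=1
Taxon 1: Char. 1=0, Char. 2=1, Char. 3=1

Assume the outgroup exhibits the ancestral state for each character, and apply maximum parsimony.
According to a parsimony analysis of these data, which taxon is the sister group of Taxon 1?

Character polarity is set by the outgroup: the derived state is whichever differs from the outgroup's state, so for Char. 1 the derived state is '0', and for the remaining characters it is '1'.
Only Taxon 1, Taxon 7, and Taxon 9 show the derived state '0' for Char. 1, supporting them as a clade.
Char. 2 (derived state '1') is shared by Taxon 1 and Taxon 9 — a synapomorphy uniting that clade.
Only Taxon 1, Taxon 5, Taxon 7, and Taxon 9 show the derived state '1' for Char. 3, supporting them as a clade.
Most parsimonious ingroup topology: (Taxon 4,((Taxon 7,(Taxon 9,Taxon 1)),Taxon 5)).
Taxon 1 and Taxon 9 form a cherry on this tree, so they are sister taxa.

Taxon 9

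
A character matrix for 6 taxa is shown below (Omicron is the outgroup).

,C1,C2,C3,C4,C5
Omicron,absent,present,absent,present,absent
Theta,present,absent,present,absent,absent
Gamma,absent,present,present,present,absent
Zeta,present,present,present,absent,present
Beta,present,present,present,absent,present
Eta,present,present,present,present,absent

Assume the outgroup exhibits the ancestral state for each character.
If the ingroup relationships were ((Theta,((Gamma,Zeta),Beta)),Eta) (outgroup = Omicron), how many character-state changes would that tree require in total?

Map each character onto ((Theta,((Gamma,Zeta),Beta)),Eta) (rooted by Omicron) and count the minimum state changes it requires (Fitch parsimony):
C1: 2; C2: 1; C3: 1; C4: 2; C5: 2.
Total tree length = 8.

8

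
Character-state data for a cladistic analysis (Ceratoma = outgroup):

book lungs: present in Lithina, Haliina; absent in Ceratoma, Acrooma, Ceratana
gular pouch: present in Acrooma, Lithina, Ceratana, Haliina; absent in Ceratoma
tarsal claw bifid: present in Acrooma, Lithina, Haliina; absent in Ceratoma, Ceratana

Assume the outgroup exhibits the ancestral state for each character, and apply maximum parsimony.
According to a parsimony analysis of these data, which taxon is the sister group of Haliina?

The outgroup has state 'absent' for every character, so 'present' is the derived state throughout.
book lungs: derived state 'present' in Haliina and Lithina only — synapomorphy for {Haliina, Lithina}.
All ingroup taxa share the derived state 'present' for gular pouch; it defines the ingroup but does not resolve relationships within it.
tarsal claw bifid (derived state 'present') is shared by Acrooma, Haliina, and Lithina — a synapomorphy uniting that clade.
Most parsimonious ingroup topology: ((Acrooma,(Lithina,Haliina)),Ceratana).
Haliina and Lithina form a cherry on this tree, so they are sister taxa.

Lithina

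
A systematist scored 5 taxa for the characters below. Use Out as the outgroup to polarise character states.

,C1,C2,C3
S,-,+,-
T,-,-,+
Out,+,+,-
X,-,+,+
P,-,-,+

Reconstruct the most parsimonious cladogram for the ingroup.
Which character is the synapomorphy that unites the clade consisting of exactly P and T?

C2

Character polarity is set by the outgroup: the derived state is whichever differs from the outgroup's state, so for C1, C2 the derived state is '-', and for the remaining characters it is '+'.
C1 (derived state '-') is shared by all ingroup taxa — unites the whole ingroup.
C2: derived state '-' in P and T only — synapomorphy for {P, T}.
Only P, T, and X show the derived state '+' for C3, supporting them as a clade.
Most parsimonious ingroup topology: (((P,T),X),S).
The clade {P, T} is supported by C2: its derived state '-' occurs in exactly those taxa and in no other taxon (including the outgroup).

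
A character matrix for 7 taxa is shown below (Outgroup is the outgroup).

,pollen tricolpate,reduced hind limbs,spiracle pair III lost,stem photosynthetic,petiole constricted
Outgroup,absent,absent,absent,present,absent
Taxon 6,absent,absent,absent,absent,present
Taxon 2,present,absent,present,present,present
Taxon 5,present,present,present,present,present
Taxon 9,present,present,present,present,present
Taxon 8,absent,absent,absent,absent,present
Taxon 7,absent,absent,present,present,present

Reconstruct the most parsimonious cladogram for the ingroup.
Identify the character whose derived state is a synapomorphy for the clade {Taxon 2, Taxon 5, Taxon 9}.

pollen tricolpate

Character polarity is set by the outgroup: the derived state is whichever differs from the outgroup's state, so for stem photosynthetic the derived state is 'absent', and for the remaining characters it is 'present'.
pollen tricolpate (derived state 'present') is shared by Taxon 2, Taxon 5, and Taxon 9 — a synapomorphy uniting that clade.
reduced hind limbs: derived state 'present' in Taxon 5 and Taxon 9 only — synapomorphy for {Taxon 5, Taxon 9}.
Only Taxon 2, Taxon 5, Taxon 7, and Taxon 9 show the derived state 'present' for spiracle pair III lost, supporting them as a clade.
Only Taxon 6 and Taxon 8 show the derived state 'absent' for stem photosynthetic, supporting them as a clade.
petiole constricted (derived state 'present') is shared by all ingroup taxa — unites the whole ingroup.
Most parsimonious ingroup topology: ((Taxon 6,Taxon 8),((Taxon 2,(Taxon 5,Taxon 9)),Taxon 7)).
The clade {Taxon 2, Taxon 5, Taxon 9} is supported by pollen tricolpate: its derived state 'present' occurs in exactly those taxa and in no other taxon (including the outgroup).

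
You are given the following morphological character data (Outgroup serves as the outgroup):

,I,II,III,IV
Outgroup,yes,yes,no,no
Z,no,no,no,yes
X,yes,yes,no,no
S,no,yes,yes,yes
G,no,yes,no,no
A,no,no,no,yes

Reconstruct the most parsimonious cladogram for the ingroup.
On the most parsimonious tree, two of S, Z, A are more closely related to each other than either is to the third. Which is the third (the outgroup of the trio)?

Character polarity is set by the outgroup: the derived state is whichever differs from the outgroup's state, so for I, II the derived state is 'no', and for the remaining characters it is 'yes'.
I: derived state 'no' in A, G, S, and Z only — synapomorphy for {A, G, S, Z}.
II (derived state 'no') is shared by A and Z — a synapomorphy uniting that clade.
III (derived state 'yes') is unique to S (autapomorphy; uninformative for grouping).
IV (derived state 'yes') is shared by A, S, and Z — a synapomorphy uniting that clade.
Most parsimonious ingroup topology: ((((Z,A),S),G),X).
A and Z share a more recent common ancestor with each other than either does with S, so S is the least closely related of the three.

S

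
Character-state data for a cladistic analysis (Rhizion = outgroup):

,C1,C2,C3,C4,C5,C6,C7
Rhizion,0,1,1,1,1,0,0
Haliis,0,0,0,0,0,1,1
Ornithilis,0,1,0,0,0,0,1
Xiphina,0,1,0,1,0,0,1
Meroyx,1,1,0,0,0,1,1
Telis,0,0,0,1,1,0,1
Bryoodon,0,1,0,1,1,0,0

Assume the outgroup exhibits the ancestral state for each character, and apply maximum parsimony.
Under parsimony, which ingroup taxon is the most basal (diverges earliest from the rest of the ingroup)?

Character polarity is set by the outgroup: the derived state is whichever differs from the outgroup's state, so for C2, C3, C4, C5 the derived state is '0', and for the remaining characters it is '1'.
C1 (derived state '1') is unique to Meroyx (autapomorphy; uninformative for grouping).
C2 groups Haliis and Telis, which is incompatible with the clades supported by the remaining characters; treating it as convergent (homoplasy) costs fewer steps than any alternative tree.
C3 (derived state '0') is shared by all ingroup taxa — unites the whole ingroup.
C4 (derived state '0') is shared by Haliis, Meroyx, and Ornithilis — a synapomorphy uniting that clade.
C5 (derived state '0') is shared by Haliis, Meroyx, Ornithilis, and Xiphina — a synapomorphy uniting that clade.
C6 (derived state '1') is shared by Haliis and Meroyx — a synapomorphy uniting that clade.
C7 (derived state '1') is shared by Haliis, Meroyx, Ornithilis, Telis, and Xiphina — a synapomorphy uniting that clade.
Most parsimonious ingroup topology: (((((Haliis,Meroyx),Ornithilis),Xiphina),Telis),Bryoodon).
Bryoodon is sister to the clade containing all other ingroup taxa, so it is the earliest-diverging (most basal) ingroup lineage.

Bryoodon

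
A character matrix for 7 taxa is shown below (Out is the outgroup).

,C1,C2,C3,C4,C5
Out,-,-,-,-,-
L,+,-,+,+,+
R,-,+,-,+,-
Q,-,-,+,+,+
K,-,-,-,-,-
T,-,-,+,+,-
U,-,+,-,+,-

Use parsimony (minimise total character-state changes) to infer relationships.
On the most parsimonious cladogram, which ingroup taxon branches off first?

The outgroup has state '-' for every character, so '+' is the derived state throughout.
C1 (derived state '+') is unique to L (autapomorphy; uninformative for grouping).
Only R and U show the derived state '+' for C2, supporting them as a clade.
C3 (derived state '+') is shared by L, Q, and T — a synapomorphy uniting that clade.
C4: derived state '+' in L, Q, R, T, and U only — synapomorphy for {L, Q, R, T, U}.
C5: derived state '+' in L and Q only — synapomorphy for {L, Q}.
Most parsimonious ingroup topology: ((((L,Q),T),(R,U)),K).
K is sister to the clade containing all other ingroup taxa, so it is the earliest-diverging (most basal) ingroup lineage.

K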